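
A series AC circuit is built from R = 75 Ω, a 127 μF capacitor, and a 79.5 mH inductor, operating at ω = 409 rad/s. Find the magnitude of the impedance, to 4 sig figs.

X_L = ωL = 32.52 Ω
X_C = 1/(ωC) = 19.25 Ω
Net reactance X = X_L − X_C = 13.26 Ω
Z = 75.00 + j13.26 Ω
|Z| = √(75.00² + 13.26²) = 76.16 Ω

76.16 Ω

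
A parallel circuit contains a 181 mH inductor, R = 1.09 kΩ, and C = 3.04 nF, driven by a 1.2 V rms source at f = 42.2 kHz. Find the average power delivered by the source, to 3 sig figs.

1.32 mW

ω = 2πf = 265200 rad/s
X_L = ωL = 48000 Ω
X_C = 1/(ωC) = 1240 Ω
Parallel: admittances add. Y = 1/R + 1/(jωL) + jωC
Y = (0.000917 + j0.000785) S
|Y| = 0.00121 S → |Z| = 1/|Y| = 828 Ω, ∠Z = −∠Y = -40.6°
I = V/|Z| = 1.45 mA
P = VI cos φ = 1.2 × 0.00145 × cos(-40.6°) = 1.32 mW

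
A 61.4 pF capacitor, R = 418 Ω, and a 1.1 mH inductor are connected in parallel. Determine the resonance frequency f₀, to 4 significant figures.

ω₀ = 1/√(LC) = 1/√(0.0011 × 6.14e-11) = 3.848e+06 rad/s
f₀ = ω₀/(2π) = 612.4 kHz

612.4 kHz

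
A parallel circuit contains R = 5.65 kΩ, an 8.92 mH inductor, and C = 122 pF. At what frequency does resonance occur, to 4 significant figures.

ω₀ = 1/√(LC) = 1/√(0.00892 × 1.22e-10) = 958600 rad/s
f₀ = ω₀/(2π) = 152.6 kHz

152.6 kHz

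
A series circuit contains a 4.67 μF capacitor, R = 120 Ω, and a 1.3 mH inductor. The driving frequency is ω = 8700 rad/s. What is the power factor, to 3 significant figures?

0.994

X_L = ωL = 11.3 Ω
X_C = 1/(ωC) = 24.6 Ω
Net reactance X = X_L − X_C = -13.3 Ω
Z = 120 − j13.3 Ω
|Z| = √(120² + 13.3²) = 121 Ω
∠Z = arctan(-13.3/120) = -6.33°
cos φ = cos(-6.33°) = 0.994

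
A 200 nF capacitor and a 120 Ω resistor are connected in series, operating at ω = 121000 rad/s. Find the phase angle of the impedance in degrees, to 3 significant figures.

-19.0°

X_C = 1/(ωC) = 41.3 Ω
Z = 120 − j41.3 Ω
|Z| = √(120² + 41.3²) = 127 Ω
∠Z = arctan(-41.3/120) = -19.0°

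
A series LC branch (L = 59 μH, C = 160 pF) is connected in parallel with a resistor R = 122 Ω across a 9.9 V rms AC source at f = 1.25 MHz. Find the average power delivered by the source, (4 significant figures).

ω = 2πf = 7.854e+06 rad/s
X_L = ωL = 463.4 Ω
X_C = 1/(ωC) = 795.8 Ω
Branch 1: Z₁ = R = 122.0 Ω
Branch 2 (series LC): Z₂ = j(X_L − X_C) = −j332.4 Ω
Parallel: Z = Z₁Z₂/(Z₁+Z₂), |Z| = 114.5 Ω, ∠Z = -20.16°
I = V/|Z| = 86.44 mA
P = VI cos φ = 9.9 × 0.08644 × cos(-20.16°) = 803.4 mW

803.4 mW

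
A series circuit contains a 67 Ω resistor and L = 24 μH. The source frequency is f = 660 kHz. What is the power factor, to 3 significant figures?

0.558

ω = 2πf = 4.147e+06 rad/s
X_L = ωL = 99.5 Ω
Z = 67.0 + j99.5 Ω
|Z| = √(67.0² + 99.5²) = 120 Ω
∠Z = arctan(99.5/67.0) = 56.1°
cos φ = cos(56.1°) = 0.558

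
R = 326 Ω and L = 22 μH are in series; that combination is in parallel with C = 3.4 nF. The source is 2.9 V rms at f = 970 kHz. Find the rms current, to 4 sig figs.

ω = 2πf = 6.095e+06 rad/s
X_L = ωL = 134.1 Ω
X_C = 1/(ωC) = 48.26 Ω
Branch 1 (R+jX_L): Z₁ = 326.0 + j134.1 Ω, |Z₁| = 352.5 Ω
Branch 2 (−jX_C): Z₂ = −j48.26 Ω
Parallel: Z = Z₁Z₂/(Z₁+Z₂), |Z| = 50.46 Ω, ∠Z = -82.39°
I = V/|Z| = 2.9/50.46 = 57.47 mA

57.47 mA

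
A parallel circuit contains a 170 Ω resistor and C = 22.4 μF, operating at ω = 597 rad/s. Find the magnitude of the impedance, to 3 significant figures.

X_C = 1/(ωC) = 74.8 Ω
Parallel: admittances add. Y = 1/R + jωC
Y = (0.00588 + j0.0134) S
|Y| = 0.0146 S → |Z| = 1/|Y| = 68.4 Ω, ∠Z = −∠Y = -66.3°

68.4 Ω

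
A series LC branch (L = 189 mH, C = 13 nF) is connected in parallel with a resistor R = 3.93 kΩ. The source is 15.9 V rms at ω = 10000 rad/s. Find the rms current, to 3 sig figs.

X_L = ωL = 1890 Ω
X_C = 1/(ωC) = 7690 Ω
Branch 1: Z₁ = R = 3930 Ω
Branch 2 (series LC): Z₂ = j(X_L − X_C) = −j5800 Ω
Parallel: Z = Z₁Z₂/(Z₁+Z₂), |Z| = 3250 Ω, ∠Z = -34.1°
I = V/|Z| = 15.9/3250 = 4.89 mA

4.89 mA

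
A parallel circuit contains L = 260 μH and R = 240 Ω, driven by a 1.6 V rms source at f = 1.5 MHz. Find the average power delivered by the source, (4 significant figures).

10.67 mW

ω = 2πf = 9.425e+06 rad/s
X_L = ωL = 2450 Ω
Parallel: admittances add. Y = 1/R + 1/(jωL)
Y = (0.004167 − j0.0004081) S
|Y| = 0.004187 S → |Z| = 1/|Y| = 238.9 Ω, ∠Z = −∠Y = 5.594°
I = V/|Z| = 6.699 mA
P = VI cos φ = 1.6 × 0.006699 × cos(5.594°) = 10.67 mW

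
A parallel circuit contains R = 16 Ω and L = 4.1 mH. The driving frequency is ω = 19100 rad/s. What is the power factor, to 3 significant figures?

X_L = ωL = 78.3 Ω
Parallel: admittances add. Y = 1/R + 1/(jωL)
Y = (0.0625 − j0.0128) S
|Y| = 0.0638 S → |Z| = 1/|Y| = 15.7 Ω, ∠Z = −∠Y = 11.5°
cos φ = cos(11.5°) = 0.980

0.980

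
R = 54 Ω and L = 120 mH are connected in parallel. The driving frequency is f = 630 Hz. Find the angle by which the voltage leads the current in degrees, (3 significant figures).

ω = 2πf = 3958 rad/s
X_L = ωL = 475 Ω
Parallel: admittances add. Y = 1/R + 1/(jωL)
Y = (0.0185 − j0.00211) S
|Y| = 0.0186 S → |Z| = 1/|Y| = 53.7 Ω, ∠Z = −∠Y = 6.49°

6.49°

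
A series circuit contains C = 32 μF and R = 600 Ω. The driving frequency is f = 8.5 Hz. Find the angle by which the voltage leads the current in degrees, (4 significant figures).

ω = 2πf = 53.41 rad/s
X_C = 1/(ωC) = 585.1 Ω
Z = 600.0 − j585.1 Ω
|Z| = √(600.0² + 585.1²) = 838.1 Ω
∠Z = arctan(-585.1/600.0) = -44.28°

-44.28°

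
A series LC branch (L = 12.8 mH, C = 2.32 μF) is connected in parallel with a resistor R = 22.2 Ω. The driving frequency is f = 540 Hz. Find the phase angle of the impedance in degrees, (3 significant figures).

-14.9°

ω = 2πf = 3393 rad/s
X_L = ωL = 43.4 Ω
X_C = 1/(ωC) = 127 Ω
Branch 1: Z₁ = R = 22.2 Ω
Branch 2 (series LC): Z₂ = j(X_L − X_C) = −j83.6 Ω
Parallel: Z = Z₁Z₂/(Z₁+Z₂), |Z| = 21.5 Ω, ∠Z = -14.9°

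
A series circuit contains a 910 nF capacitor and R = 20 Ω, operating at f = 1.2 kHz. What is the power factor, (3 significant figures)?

ω = 2πf = 7540 rad/s
X_C = 1/(ωC) = 146 Ω
Z = 20.0 − j146 Ω
|Z| = √(20.0² + 146²) = 147 Ω
∠Z = arctan(-146/20.0) = -82.2°
cos φ = cos(-82.2°) = 0.136

0.136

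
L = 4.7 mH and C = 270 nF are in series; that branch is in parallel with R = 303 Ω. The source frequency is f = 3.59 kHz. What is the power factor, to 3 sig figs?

ω = 2πf = 22560 rad/s
X_L = ωL = 106 Ω
X_C = 1/(ωC) = 164 Ω
Branch 1: Z₁ = R = 303 Ω
Branch 2 (series LC): Z₂ = j(X_L − X_C) = −j58.2 Ω
Parallel: Z = Z₁Z₂/(Z₁+Z₂), |Z| = 57.1 Ω, ∠Z = -79.1°
cos φ = cos(-79.1°) = 0.189

0.189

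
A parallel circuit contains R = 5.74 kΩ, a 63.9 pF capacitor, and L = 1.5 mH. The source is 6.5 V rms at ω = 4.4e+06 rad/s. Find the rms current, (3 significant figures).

1.41 mA

X_L = ωL = 6600 Ω
X_C = 1/(ωC) = 3560 Ω
Parallel: admittances add. Y = 1/R + 1/(jωL) + jωC
Y = (0.000174 + j0.000130) S
|Y| = 0.000217 S → |Z| = 1/|Y| = 4600 Ω, ∠Z = −∠Y = -36.7°
I = V/|Z| = 6.5/4600 = 1.41 mA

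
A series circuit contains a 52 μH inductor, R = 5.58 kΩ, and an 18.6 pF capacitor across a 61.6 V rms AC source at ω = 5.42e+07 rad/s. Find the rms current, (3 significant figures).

X_L = ωL = 2820 Ω
X_C = 1/(ωC) = 992 Ω
Net reactance X = X_L − X_C = 1830 Ω
Z = 5580 + j1830 Ω
|Z| = √(5580² + 1830²) = 5870 Ω
I = V/|Z| = 61.6/5870 = 10.5 mA

10.5 mA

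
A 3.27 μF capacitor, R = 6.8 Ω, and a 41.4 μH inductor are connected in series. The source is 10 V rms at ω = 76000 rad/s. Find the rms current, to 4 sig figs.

1.458 A

X_L = ωL = 3.146 Ω
X_C = 1/(ωC) = 4.024 Ω
Net reactance X = X_L − X_C = -0.8774 Ω
Z = 6.800 − j0.8774 Ω
|Z| = √(6.800² + 0.8774²) = 6.856 Ω
I = V/|Z| = 10/6.856 = 1.458 A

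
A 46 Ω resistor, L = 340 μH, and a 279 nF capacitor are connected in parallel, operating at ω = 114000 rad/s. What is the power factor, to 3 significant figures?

0.964

X_L = ωL = 38.8 Ω
X_C = 1/(ωC) = 31.4 Ω
Parallel: admittances add. Y = 1/R + 1/(jωL) + jωC
Y = (0.0217 + j0.00601) S
|Y| = 0.0226 S → |Z| = 1/|Y| = 44.3 Ω, ∠Z = −∠Y = -15.4°
cos φ = cos(-15.4°) = 0.964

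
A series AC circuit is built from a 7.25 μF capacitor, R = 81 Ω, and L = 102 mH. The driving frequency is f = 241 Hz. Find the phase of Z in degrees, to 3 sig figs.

38.0°

ω = 2πf = 1514 rad/s
X_L = ωL = 154 Ω
X_C = 1/(ωC) = 91.1 Ω
Net reactance X = X_L − X_C = 63.4 Ω
Z = 81.0 + j63.4 Ω
|Z| = √(81.0² + 63.4²) = 103 Ω
∠Z = arctan(63.4/81.0) = 38.0°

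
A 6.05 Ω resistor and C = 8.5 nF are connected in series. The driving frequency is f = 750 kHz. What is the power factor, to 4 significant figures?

ω = 2πf = 4.712e+06 rad/s
X_C = 1/(ωC) = 24.97 Ω
Z = 6.050 − j24.97 Ω
|Z| = √(6.050² + 24.97²) = 25.69 Ω
∠Z = arctan(-24.97/6.050) = -76.38°
cos φ = cos(-76.38°) = 0.2355

0.2355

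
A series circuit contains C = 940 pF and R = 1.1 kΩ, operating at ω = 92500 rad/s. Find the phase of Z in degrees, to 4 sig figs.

X_C = 1/(ωC) = 11500 Ω
Z = 1100 − j11500 Ω
|Z| = √(1100² + 11500²) = 11550 Ω
∠Z = arctan(-11500/1100) = -84.54°

-84.54°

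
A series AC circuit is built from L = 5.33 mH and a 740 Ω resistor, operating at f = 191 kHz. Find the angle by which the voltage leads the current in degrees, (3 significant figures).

83.4°

ω = 2πf = 1.2e+06 rad/s
X_L = ωL = 6400 Ω
Z = 740 + j6400 Ω
|Z| = √(740² + 6400²) = 6440 Ω
∠Z = arctan(6400/740) = 83.4°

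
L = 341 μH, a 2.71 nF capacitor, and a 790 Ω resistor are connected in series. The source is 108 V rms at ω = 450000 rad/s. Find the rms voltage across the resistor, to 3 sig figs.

82.5 V

X_L = ωL = 153 Ω
X_C = 1/(ωC) = 820 Ω
Net reactance X = X_L − X_C = -667 Ω
Z = 790 − j667 Ω
|Z| = √(790² + 667²) = 1030 Ω
I = V/|Z| = 104 mA
V_R = I·|Z_R| = 0.104 × 790 = 82.5 V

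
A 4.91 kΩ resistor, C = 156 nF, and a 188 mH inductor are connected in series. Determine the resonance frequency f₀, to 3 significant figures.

929 Hz

ω₀ = 1/√(LC) = 1/√(0.188 × 1.56e-07) = 5839 rad/s
f₀ = ω₀/(2π) = 929 Hz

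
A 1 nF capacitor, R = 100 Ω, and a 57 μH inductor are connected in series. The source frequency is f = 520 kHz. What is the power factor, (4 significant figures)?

ω = 2πf = 3.267e+06 rad/s
X_L = ωL = 186.2 Ω
X_C = 1/(ωC) = 306.1 Ω
Net reactance X = X_L − X_C = -119.8 Ω
Z = 100.0 − j119.8 Ω
|Z| = √(100.0² + 119.8²) = 156.1 Ω
∠Z = arctan(-119.8/100.0) = -50.16°
cos φ = cos(-50.16°) = 0.6407

0.6407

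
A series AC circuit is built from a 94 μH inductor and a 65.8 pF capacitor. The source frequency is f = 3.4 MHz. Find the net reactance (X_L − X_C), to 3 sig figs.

1300 Ω

ω = 2πf = 2.136e+07 rad/s
X_L = ωL = 2010 Ω
X_C = 1/(ωC) = 711 Ω
X = 2010 − 711 = 1300 Ω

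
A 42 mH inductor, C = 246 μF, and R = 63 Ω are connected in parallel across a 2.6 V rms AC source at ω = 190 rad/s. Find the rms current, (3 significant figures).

X_L = ωL = 7.98 Ω
X_C = 1/(ωC) = 21.4 Ω
Parallel: admittances add. Y = 1/R + 1/(jωL) + jωC
Y = (0.0159 − j0.0786) S
|Y| = 0.0802 S → |Z| = 1/|Y| = 12.5 Ω, ∠Z = −∠Y = 78.6°
I = V/|Z| = 2.6/12.5 = 208 mA

208 mA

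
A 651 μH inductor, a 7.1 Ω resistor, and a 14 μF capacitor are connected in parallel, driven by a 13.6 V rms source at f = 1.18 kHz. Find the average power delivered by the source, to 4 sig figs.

26.05 W

ω = 2πf = 7414 rad/s
X_L = ωL = 4.827 Ω
X_C = 1/(ωC) = 9.634 Ω
Parallel: admittances add. Y = 1/R + 1/(jωL) + jωC
Y = (0.1408 − j0.1034) S
|Y| = 0.1747 S → |Z| = 1/|Y| = 5.724 Ω, ∠Z = −∠Y = 36.28°
I = V/|Z| = 2.376 A
P = VI cos φ = 13.6 × 2.376 × cos(36.28°) = 26.05 W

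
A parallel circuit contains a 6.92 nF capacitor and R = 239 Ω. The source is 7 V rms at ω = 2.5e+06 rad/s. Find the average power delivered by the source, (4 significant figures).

205.0 mW

X_C = 1/(ωC) = 57.80 Ω
Parallel: admittances add. Y = 1/R + jωC
Y = (0.004184 + j0.01730) S
|Y| = 0.01780 S → |Z| = 1/|Y| = 56.18 Ω, ∠Z = −∠Y = -76.40°
I = V/|Z| = 124.6 mA
P = VI cos φ = 7 × 0.1246 × cos(-76.40°) = 205.0 mW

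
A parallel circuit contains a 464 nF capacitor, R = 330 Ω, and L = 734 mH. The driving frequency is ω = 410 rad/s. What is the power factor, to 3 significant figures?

X_L = ωL = 301 Ω
X_C = 1/(ωC) = 5260 Ω
Parallel: admittances add. Y = 1/R + 1/(jωL) + jωC
Y = (0.00303 − j0.00313) S
|Y| = 0.00436 S → |Z| = 1/|Y| = 229 Ω, ∠Z = −∠Y = 46.0°
cos φ = cos(46.0°) = 0.695

0.695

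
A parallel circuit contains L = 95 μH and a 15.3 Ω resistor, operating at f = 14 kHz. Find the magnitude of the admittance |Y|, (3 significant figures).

136 mS

ω = 2πf = 87960 rad/s
X_L = ωL = 8.36 Ω
Parallel: admittances add. Y = 1/R + 1/(jωL)
Y = (0.0654 − j0.120) S
|Y| = 0.136 S → |Z| = 1/|Y| = 7.33 Ω, ∠Z = −∠Y = 61.4°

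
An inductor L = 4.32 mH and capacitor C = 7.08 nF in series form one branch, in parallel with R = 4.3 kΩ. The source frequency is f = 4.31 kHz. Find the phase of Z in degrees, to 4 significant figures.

-40.14°

ω = 2πf = 27080 rad/s
X_L = ωL = 117.0 Ω
X_C = 1/(ωC) = 5216 Ω
Branch 1: Z₁ = R = 4300 Ω
Branch 2 (series LC): Z₂ = j(X_L − X_C) = −j5099 Ω
Parallel: Z = Z₁Z₂/(Z₁+Z₂), |Z| = 3287 Ω, ∠Z = -40.14°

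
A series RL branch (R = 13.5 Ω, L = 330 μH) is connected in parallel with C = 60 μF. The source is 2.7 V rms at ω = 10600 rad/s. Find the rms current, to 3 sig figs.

1.68 A

X_L = ωL = 3.50 Ω
X_C = 1/(ωC) = 1.57 Ω
Branch 1 (R+jX_L): Z₁ = 13.5 + j3.50 Ω, |Z₁| = 13.9 Ω
Branch 2 (−jX_C): Z₂ = −j1.57 Ω
Parallel: Z = Z₁Z₂/(Z₁+Z₂), |Z| = 1.61 Ω, ∠Z = -83.6°
I = V/|Z| = 2.7/1.61 = 1.68 A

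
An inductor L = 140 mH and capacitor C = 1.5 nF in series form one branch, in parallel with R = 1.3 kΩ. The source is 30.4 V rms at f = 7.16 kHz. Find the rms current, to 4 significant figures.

ω = 2πf = 44990 rad/s
X_L = ωL = 6298 Ω
X_C = 1/(ωC) = 14820 Ω
Branch 1: Z₁ = R = 1300 Ω
Branch 2 (series LC): Z₂ = j(X_L − X_C) = −j8521 Ω
Parallel: Z = Z₁Z₂/(Z₁+Z₂), |Z| = 1285 Ω, ∠Z = -8.675°
I = V/|Z| = 30.4/1285 = 23.66 mA

23.66 mA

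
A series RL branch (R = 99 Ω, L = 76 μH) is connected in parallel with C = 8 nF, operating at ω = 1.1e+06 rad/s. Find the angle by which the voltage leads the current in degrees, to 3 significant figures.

X_L = ωL = 83.6 Ω
X_C = 1/(ωC) = 114 Ω
Branch 1 (R+jX_L): Z₁ = 99.0 + j83.6 Ω, |Z₁| = 130 Ω
Branch 2 (−jX_C): Z₂ = −j114 Ω
Parallel: Z = Z₁Z₂/(Z₁+Z₂), |Z| = 142 Ω, ∠Z = -32.9°

-32.9°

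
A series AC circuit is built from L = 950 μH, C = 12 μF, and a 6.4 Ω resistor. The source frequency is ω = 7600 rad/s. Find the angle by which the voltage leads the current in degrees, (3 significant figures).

X_L = ωL = 7.22 Ω
X_C = 1/(ωC) = 11.0 Ω
Net reactance X = X_L − X_C = -3.74 Ω
Z = 6.40 − j3.74 Ω
|Z| = √(6.40² + 3.74²) = 7.42 Ω
∠Z = arctan(-3.74/6.40) = -30.3°

-30.3°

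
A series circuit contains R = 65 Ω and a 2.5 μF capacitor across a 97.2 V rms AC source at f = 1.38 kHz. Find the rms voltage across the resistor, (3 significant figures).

ω = 2πf = 8671 rad/s
X_C = 1/(ωC) = 46.1 Ω
Z = 65.0 − j46.1 Ω
|Z| = √(65.0² + 46.1²) = 79.7 Ω
I = V/|Z| = 1.22 A
V_R = I·|Z_R| = 1.22 × 65.0 = 79.3 V

79.3 V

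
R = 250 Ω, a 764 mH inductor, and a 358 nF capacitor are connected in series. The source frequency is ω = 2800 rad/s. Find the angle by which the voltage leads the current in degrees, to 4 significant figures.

77.65°

X_L = ωL = 2139 Ω
X_C = 1/(ωC) = 997.6 Ω
Net reactance X = X_L − X_C = 1142 Ω
Z = 250.0 + j1142 Ω
|Z| = √(250.0² + 1142²) = 1169 Ω
∠Z = arctan(1142/250.0) = 77.65°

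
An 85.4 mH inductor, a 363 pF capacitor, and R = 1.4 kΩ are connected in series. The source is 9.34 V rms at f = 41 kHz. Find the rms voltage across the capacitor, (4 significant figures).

8.767 V

ω = 2πf = 257600 rad/s
X_L = ωL = 22000 Ω
X_C = 1/(ωC) = 10690 Ω
Net reactance X = X_L − X_C = 11310 Ω
Z = 1400 + j11310 Ω
|Z| = √(1400² + 11310²) = 11390 Ω
I = V/|Z| = 819.8 μA
V_C = I·|Z_C| = 0.0008198 × 10690 = 8.767 V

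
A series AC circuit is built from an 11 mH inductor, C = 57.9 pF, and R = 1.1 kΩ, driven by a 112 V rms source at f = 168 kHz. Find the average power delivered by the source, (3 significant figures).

580 mW

ω = 2πf = 1.056e+06 rad/s
X_L = ωL = 11600 Ω
X_C = 1/(ωC) = 16400 Ω
Net reactance X = X_L − X_C = -4750 Ω
Z = 1100 − j4750 Ω
|Z| = √(1100² + 4750²) = 4880 Ω
∠Z = arctan(-4750/1100) = -77.0°
I = V/|Z| = 23.0 mA
P = VI cos φ = 112 × 0.0230 × cos(-77.0°) = 580 mW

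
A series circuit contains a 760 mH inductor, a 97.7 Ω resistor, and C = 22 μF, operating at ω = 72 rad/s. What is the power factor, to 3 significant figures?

0.167

X_L = ωL = 54.7 Ω
X_C = 1/(ωC) = 631 Ω
Net reactance X = X_L − X_C = -577 Ω
Z = 97.7 − j577 Ω
|Z| = √(97.7² + 577²) = 585 Ω
∠Z = arctan(-577/97.7) = -80.4°
cos φ = cos(-80.4°) = 0.167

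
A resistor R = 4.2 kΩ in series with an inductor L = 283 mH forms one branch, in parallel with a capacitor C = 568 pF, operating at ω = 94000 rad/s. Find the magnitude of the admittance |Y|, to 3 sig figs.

X_L = ωL = 26600 Ω
X_C = 1/(ωC) = 18700 Ω
Branch 1 (R+jX_L): Z₁ = 4200 + j26600 Ω, |Z₁| = 26900 Ω
Branch 2 (−jX_C): Z₂ = −j18700 Ω
Parallel: Z = Z₁Z₂/(Z₁+Z₂), |Z| = 56500 Ω, ∠Z = -70.9°
|Y| = 1/|Z| = 17.7 μS

17.7 μS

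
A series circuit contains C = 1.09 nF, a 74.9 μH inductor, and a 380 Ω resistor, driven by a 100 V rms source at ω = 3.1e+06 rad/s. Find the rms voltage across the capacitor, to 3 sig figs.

76.8 V

X_L = ωL = 232 Ω
X_C = 1/(ωC) = 296 Ω
Net reactance X = X_L − X_C = -63.8 Ω
Z = 380 − j63.8 Ω
|Z| = √(380² + 63.8²) = 385 Ω
I = V/|Z| = 260 mA
V_C = I·|Z_C| = 0.260 × 296 = 76.8 V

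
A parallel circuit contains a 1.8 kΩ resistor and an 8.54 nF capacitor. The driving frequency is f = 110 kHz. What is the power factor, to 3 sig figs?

0.0937

ω = 2πf = 691200 rad/s
X_C = 1/(ωC) = 169 Ω
Parallel: admittances add. Y = 1/R + jωC
Y = (0.000556 + j0.00590) S
|Y| = 0.00593 S → |Z| = 1/|Y| = 169 Ω, ∠Z = −∠Y = -84.6°
cos φ = cos(-84.6°) = 0.0937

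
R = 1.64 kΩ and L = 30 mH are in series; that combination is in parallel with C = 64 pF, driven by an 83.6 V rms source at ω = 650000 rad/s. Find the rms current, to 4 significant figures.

X_L = ωL = 19500 Ω
X_C = 1/(ωC) = 24040 Ω
Branch 1 (R+jX_L): Z₁ = 1640 + j19500 Ω, |Z₁| = 19570 Ω
Branch 2 (−jX_C): Z₂ = −j24040 Ω
Parallel: Z = Z₁Z₂/(Z₁+Z₂), |Z| = 97480 Ω, ∠Z = 65.32°
I = V/|Z| = 83.6/97480 = 857.6 μA

857.6 μA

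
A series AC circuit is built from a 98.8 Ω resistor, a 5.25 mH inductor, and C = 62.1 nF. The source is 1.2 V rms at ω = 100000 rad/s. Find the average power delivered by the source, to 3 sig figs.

X_L = ωL = 525 Ω
X_C = 1/(ωC) = 161 Ω
Net reactance X = X_L − X_C = 364 Ω
Z = 98.8 + j364 Ω
|Z| = √(98.8² + 364²) = 377 Ω
∠Z = arctan(364/98.8) = 74.8°
I = V/|Z| = 3.18 mA
P = VI cos φ = 1.2 × 0.00318 × cos(74.8°) = 1.00 mW

1.00 mW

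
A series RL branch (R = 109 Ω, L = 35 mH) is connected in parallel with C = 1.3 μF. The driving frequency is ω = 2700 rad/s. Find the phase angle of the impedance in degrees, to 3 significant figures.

X_L = ωL = 94.5 Ω
X_C = 1/(ωC) = 285 Ω
Branch 1 (R+jX_L): Z₁ = 109 + j94.5 Ω, |Z₁| = 144 Ω
Branch 2 (−jX_C): Z₂ = −j285 Ω
Parallel: Z = Z₁Z₂/(Z₁+Z₂), |Z| = 187 Ω, ∠Z = 11.1°

11.1°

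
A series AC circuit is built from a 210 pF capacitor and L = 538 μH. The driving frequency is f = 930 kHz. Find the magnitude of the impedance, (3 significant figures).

ω = 2πf = 5.843e+06 rad/s
X_L = ωL = 3140 Ω
X_C = 1/(ωC) = 815 Ω
Net reactance X = X_L − X_C = 2330 Ω
Z = j2330 Ω
|Z| = √(0² + 2330²) = 2330 Ω

2330 Ω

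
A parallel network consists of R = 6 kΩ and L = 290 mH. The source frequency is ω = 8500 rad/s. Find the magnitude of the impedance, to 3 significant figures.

2280 Ω

X_L = ωL = 2460 Ω
Parallel: admittances add. Y = 1/R + 1/(jωL)
Y = (0.000167 − j0.000406) S
|Y| = 0.000439 S → |Z| = 1/|Y| = 2280 Ω, ∠Z = −∠Y = 67.7°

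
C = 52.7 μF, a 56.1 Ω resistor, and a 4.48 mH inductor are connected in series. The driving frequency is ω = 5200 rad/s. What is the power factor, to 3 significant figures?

0.944

X_L = ωL = 23.3 Ω
X_C = 1/(ωC) = 3.65 Ω
Net reactance X = X_L − X_C = 19.6 Ω
Z = 56.1 + j19.6 Ω
|Z| = √(56.1² + 19.6²) = 59.4 Ω
∠Z = arctan(19.6/56.1) = 19.3°
cos φ = cos(19.3°) = 0.944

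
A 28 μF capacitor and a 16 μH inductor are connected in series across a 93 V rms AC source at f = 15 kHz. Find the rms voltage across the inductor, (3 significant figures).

124 V

ω = 2πf = 94250 rad/s
X_L = ωL = 1.51 Ω
X_C = 1/(ωC) = 0.379 Ω
Net reactance X = X_L − X_C = 1.13 Ω
Z = j1.13 Ω
|Z| = √(0² + 1.13²) = 1.13 Ω
I = V/|Z| = 82.4 A
V_L = I·|Z_L| = 82.4 × 1.51 = 124 V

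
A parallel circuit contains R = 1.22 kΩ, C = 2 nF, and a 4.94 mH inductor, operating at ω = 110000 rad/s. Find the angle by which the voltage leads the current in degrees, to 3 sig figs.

63.2°

X_L = ωL = 543 Ω
X_C = 1/(ωC) = 4550 Ω
Parallel: admittances add. Y = 1/R + 1/(jωL) + jωC
Y = (0.000820 − j0.00162) S
|Y| = 0.00182 S → |Z| = 1/|Y| = 551 Ω, ∠Z = −∠Y = 63.2°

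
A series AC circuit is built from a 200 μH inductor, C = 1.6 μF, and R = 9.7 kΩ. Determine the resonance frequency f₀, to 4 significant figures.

ω₀ = 1/√(LC) = 1/√(0.0002 × 1.6e-06) = 55900 rad/s
f₀ = ω₀/(2π) = 8.897 kHz

8.897 kHz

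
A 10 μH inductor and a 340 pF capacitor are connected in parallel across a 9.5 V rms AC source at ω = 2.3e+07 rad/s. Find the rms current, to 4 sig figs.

X_L = ωL = 230.0 Ω
X_C = 1/(ωC) = 127.9 Ω
Parallel: admittances add. Y = 1/(jωL) + jωC
Y = (0 + j0.003472) S
|Y| = 0.003472 S → |Z| = 1/|Y| = 288.0 Ω, ∠Z = −∠Y = -90.00°
I = V/|Z| = 9.5/288.0 = 32.99 mA

32.99 mA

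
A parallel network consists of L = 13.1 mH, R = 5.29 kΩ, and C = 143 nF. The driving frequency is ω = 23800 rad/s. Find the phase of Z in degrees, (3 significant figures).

-46.0°

X_L = ωL = 312 Ω
X_C = 1/(ωC) = 294 Ω
Parallel: admittances add. Y = 1/R + 1/(jωL) + jωC
Y = (0.000189 + j0.000196) S
|Y| = 0.000272 S → |Z| = 1/|Y| = 3670 Ω, ∠Z = −∠Y = -46.0°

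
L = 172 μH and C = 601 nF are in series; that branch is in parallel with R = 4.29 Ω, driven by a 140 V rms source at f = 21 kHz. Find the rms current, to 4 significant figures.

35.46 A

ω = 2πf = 131900 rad/s
X_L = ωL = 22.69 Ω
X_C = 1/(ωC) = 12.61 Ω
Branch 1: Z₁ = R = 4.290 Ω
Branch 2 (series LC): Z₂ = j(X_L − X_C) = j10.08 Ω
Parallel: Z = Z₁Z₂/(Z₁+Z₂), |Z| = 3.948 Ω, ∠Z = 23.05°
I = V/|Z| = 140/3.948 = 35.46 A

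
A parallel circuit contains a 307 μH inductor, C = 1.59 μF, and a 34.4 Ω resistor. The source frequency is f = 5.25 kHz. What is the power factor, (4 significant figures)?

ω = 2πf = 32990 rad/s
X_L = ωL = 10.13 Ω
X_C = 1/(ωC) = 19.07 Ω
Parallel: admittances add. Y = 1/R + 1/(jωL) + jωC
Y = (0.02907 − j0.04630) S
|Y| = 0.05467 S → |Z| = 1/|Y| = 18.29 Ω, ∠Z = −∠Y = 57.88°
cos φ = cos(57.88°) = 0.5318

0.5318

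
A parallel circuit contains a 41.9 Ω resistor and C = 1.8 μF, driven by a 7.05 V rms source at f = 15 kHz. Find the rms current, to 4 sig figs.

ω = 2πf = 94250 rad/s
X_C = 1/(ωC) = 5.895 Ω
Parallel: admittances add. Y = 1/R + jωC
Y = (0.02387 + j0.1696) S
|Y| = 0.1713 S → |Z| = 1/|Y| = 5.837 Ω, ∠Z = −∠Y = -81.99°
I = V/|Z| = 7.05/5.837 = 1.208 A

1.208 A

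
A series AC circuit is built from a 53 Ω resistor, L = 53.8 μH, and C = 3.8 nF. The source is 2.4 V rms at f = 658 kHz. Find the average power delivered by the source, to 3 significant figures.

10.9 mW

ω = 2πf = 4.134e+06 rad/s
X_L = ωL = 222 Ω
X_C = 1/(ωC) = 63.7 Ω
Net reactance X = X_L − X_C = 159 Ω
Z = 53.0 + j159 Ω
|Z| = √(53.0² + 159²) = 167 Ω
∠Z = arctan(159/53.0) = 71.5°
I = V/|Z| = 14.3 mA
P = VI cos φ = 2.4 × 0.0143 × cos(71.5°) = 10.9 mW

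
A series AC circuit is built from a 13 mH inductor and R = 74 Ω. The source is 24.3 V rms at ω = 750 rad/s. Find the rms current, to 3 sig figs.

326 mA

X_L = ωL = 9.75 Ω
Z = 74.0 + j9.75 Ω
|Z| = √(74.0² + 9.75²) = 74.6 Ω
I = V/|Z| = 24.3/74.6 = 326 mA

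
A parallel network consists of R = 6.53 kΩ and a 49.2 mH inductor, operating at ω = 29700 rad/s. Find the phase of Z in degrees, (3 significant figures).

X_L = ωL = 1460 Ω
Parallel: admittances add. Y = 1/R + 1/(jωL)
Y = (0.000153 − j0.000684) S
|Y| = 0.000701 S → |Z| = 1/|Y| = 1430 Ω, ∠Z = −∠Y = 77.4°

77.4°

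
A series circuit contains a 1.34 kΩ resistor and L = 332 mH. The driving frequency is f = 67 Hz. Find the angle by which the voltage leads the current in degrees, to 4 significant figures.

5.954°

ω = 2πf = 421.0 rad/s
X_L = ωL = 139.8 Ω
Z = 1340 + j139.8 Ω
|Z| = √(1340² + 139.8²) = 1347 Ω
∠Z = arctan(139.8/1340) = 5.954°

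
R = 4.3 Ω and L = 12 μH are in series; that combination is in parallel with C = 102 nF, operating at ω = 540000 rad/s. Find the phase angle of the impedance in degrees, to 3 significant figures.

X_L = ωL = 6.48 Ω
X_C = 1/(ωC) = 18.2 Ω
Branch 1 (R+jX_L): Z₁ = 4.30 + j6.48 Ω, |Z₁| = 7.78 Ω
Branch 2 (−jX_C): Z₂ = −j18.2 Ω
Parallel: Z = Z₁Z₂/(Z₁+Z₂), |Z| = 11.3 Ω, ∠Z = 36.2°

36.2°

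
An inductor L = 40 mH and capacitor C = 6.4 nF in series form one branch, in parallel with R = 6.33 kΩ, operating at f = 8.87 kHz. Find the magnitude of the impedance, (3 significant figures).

572 Ω

ω = 2πf = 55730 rad/s
X_L = ωL = 2230 Ω
X_C = 1/(ωC) = 2800 Ω
Branch 1: Z₁ = R = 6330 Ω
Branch 2 (series LC): Z₂ = j(X_L − X_C) = −j574 Ω
Parallel: Z = Z₁Z₂/(Z₁+Z₂), |Z| = 572 Ω, ∠Z = -84.8°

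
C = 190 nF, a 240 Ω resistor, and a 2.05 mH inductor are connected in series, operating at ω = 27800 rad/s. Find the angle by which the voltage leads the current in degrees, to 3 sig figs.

-28.9°

X_L = ωL = 57.0 Ω
X_C = 1/(ωC) = 189 Ω
Net reactance X = X_L − X_C = -132 Ω
Z = 240 − j132 Ω
|Z| = √(240² + 132²) = 274 Ω
∠Z = arctan(-132/240) = -28.9°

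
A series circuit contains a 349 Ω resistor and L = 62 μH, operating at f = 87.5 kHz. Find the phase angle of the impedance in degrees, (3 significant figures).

5.58°

ω = 2πf = 549800 rad/s
X_L = ωL = 34.1 Ω
Z = 349 + j34.1 Ω
|Z| = √(349² + 34.1²) = 351 Ω
∠Z = arctan(34.1/349) = 5.58°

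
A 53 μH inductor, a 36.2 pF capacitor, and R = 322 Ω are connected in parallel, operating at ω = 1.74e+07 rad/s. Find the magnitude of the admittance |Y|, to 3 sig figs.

3.14 mS

X_L = ωL = 922 Ω
X_C = 1/(ωC) = 1590 Ω
Parallel: admittances add. Y = 1/R + 1/(jωL) + jωC
Y = (0.00311 − j0.000454) S
|Y| = 0.00314 S → |Z| = 1/|Y| = 319 Ω, ∠Z = −∠Y = 8.33°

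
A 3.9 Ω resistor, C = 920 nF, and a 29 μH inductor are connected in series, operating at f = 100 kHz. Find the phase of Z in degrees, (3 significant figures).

76.7°

ω = 2πf = 628300 rad/s
X_L = ωL = 18.2 Ω
X_C = 1/(ωC) = 1.73 Ω
Net reactance X = X_L − X_C = 16.5 Ω
Z = 3.90 + j16.5 Ω
|Z| = √(3.90² + 16.5²) = 16.9 Ω
∠Z = arctan(16.5/3.90) = 76.7°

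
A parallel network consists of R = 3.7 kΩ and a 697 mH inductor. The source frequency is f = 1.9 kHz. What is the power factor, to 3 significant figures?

0.914

ω = 2πf = 11940 rad/s
X_L = ωL = 8320 Ω
Parallel: admittances add. Y = 1/R + 1/(jωL)
Y = (0.000270 − j0.000120) S
|Y| = 0.000296 S → |Z| = 1/|Y| = 3380 Ω, ∠Z = −∠Y = 24.0°
cos φ = cos(24.0°) = 0.914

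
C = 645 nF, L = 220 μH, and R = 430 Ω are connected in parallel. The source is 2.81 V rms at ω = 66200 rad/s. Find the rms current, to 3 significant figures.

X_L = ωL = 14.6 Ω
X_C = 1/(ωC) = 23.4 Ω
Parallel: admittances add. Y = 1/R + 1/(jωL) + jωC
Y = (0.00233 − j0.0260) S
|Y| = 0.0261 S → |Z| = 1/|Y| = 38.4 Ω, ∠Z = −∠Y = 84.9°
I = V/|Z| = 2.81/38.4 = 73.2 mA

73.2 mA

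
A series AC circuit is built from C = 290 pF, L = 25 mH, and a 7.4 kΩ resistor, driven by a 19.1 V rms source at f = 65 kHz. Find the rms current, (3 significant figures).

2.51 mA

ω = 2πf = 408400 rad/s
X_L = ωL = 10200 Ω
X_C = 1/(ωC) = 8440 Ω
Net reactance X = X_L − X_C = 1770 Ω
Z = 7400 + j1770 Ω
|Z| = √(7400² + 1770²) = 7610 Ω
I = V/|Z| = 19.1/7610 = 2.51 mA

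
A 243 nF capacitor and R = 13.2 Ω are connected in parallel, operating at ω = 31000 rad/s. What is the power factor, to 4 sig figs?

0.9951

X_C = 1/(ωC) = 132.7 Ω
Parallel: admittances add. Y = 1/R + jωC
Y = (0.07576 + j0.007533) S
|Y| = 0.07613 S → |Z| = 1/|Y| = 13.14 Ω, ∠Z = −∠Y = -5.679°
cos φ = cos(-5.679°) = 0.9951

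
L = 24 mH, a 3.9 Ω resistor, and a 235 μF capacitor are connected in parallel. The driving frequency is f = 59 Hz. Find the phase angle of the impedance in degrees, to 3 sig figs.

ω = 2πf = 370.7 rad/s
X_L = ωL = 8.90 Ω
X_C = 1/(ωC) = 11.5 Ω
Parallel: admittances add. Y = 1/R + 1/(jωL) + jωC
Y = (0.256 − j0.0253) S
|Y| = 0.258 S → |Z| = 1/|Y| = 3.88 Ω, ∠Z = −∠Y = 5.63°

5.63°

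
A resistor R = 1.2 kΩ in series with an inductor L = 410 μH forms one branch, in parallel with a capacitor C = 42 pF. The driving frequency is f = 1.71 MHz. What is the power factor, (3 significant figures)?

0.233

ω = 2πf = 1.074e+07 rad/s
X_L = ωL = 4410 Ω
X_C = 1/(ωC) = 2220 Ω
Branch 1 (R+jX_L): Z₁ = 1200 + j4410 Ω, |Z₁| = 4570 Ω
Branch 2 (−jX_C): Z₂ = −j2220 Ω
Parallel: Z = Z₁Z₂/(Z₁+Z₂), |Z| = 4050 Ω, ∠Z = -76.5°
cos φ = cos(-76.5°) = 0.233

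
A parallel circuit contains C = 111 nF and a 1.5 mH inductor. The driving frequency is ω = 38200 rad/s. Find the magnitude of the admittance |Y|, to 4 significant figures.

13.21 mS

X_L = ωL = 57.30 Ω
X_C = 1/(ωC) = 235.8 Ω
Parallel: admittances add. Y = 1/(jωL) + jωC
Y = (0 − j0.01321) S
|Y| = 0.01321 S → |Z| = 1/|Y| = 75.69 Ω, ∠Z = −∠Y = 90.00°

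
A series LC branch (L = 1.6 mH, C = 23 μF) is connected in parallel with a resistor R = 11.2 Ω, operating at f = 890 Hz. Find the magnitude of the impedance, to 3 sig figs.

ω = 2πf = 5592 rad/s
X_L = ωL = 8.95 Ω
X_C = 1/(ωC) = 7.78 Ω
Branch 1: Z₁ = R = 11.2 Ω
Branch 2 (series LC): Z₂ = j(X_L − X_C) = j1.17 Ω
Parallel: Z = Z₁Z₂/(Z₁+Z₂), |Z| = 1.17 Ω, ∠Z = 84.0°

1.17 Ω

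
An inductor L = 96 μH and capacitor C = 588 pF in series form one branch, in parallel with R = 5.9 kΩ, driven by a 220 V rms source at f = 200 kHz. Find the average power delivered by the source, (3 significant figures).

8.20 W

ω = 2πf = 1.257e+06 rad/s
X_L = ωL = 121 Ω
X_C = 1/(ωC) = 1350 Ω
Branch 1: Z₁ = R = 5900 Ω
Branch 2 (series LC): Z₂ = j(X_L − X_C) = −j1230 Ω
Parallel: Z = Z₁Z₂/(Z₁+Z₂), |Z| = 1210 Ω, ∠Z = -78.2°
I = V/|Z| = 182 mA
P = VI cos φ = 220 × 0.182 × cos(-78.2°) = 8.20 W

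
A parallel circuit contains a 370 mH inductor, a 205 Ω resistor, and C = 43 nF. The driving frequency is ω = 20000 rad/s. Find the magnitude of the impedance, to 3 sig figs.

203 Ω

X_L = ωL = 7400 Ω
X_C = 1/(ωC) = 1160 Ω
Parallel: admittances add. Y = 1/R + 1/(jωL) + jωC
Y = (0.00488 + j0.000725) S
|Y| = 0.00493 S → |Z| = 1/|Y| = 203 Ω, ∠Z = −∠Y = -8.45°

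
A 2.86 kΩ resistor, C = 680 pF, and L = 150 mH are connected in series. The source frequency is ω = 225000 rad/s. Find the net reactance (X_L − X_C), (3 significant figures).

27200 Ω

X_L = ωL = 33800 Ω
X_C = 1/(ωC) = 6540 Ω
X = 33800 − 6540 = 27200 Ω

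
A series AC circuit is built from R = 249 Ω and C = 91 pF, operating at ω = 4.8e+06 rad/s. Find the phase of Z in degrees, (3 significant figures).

X_C = 1/(ωC) = 2290 Ω
Z = 249 − j2290 Ω
|Z| = √(249² + 2290²) = 2300 Ω
∠Z = arctan(-2290/249) = -83.8°

-83.8°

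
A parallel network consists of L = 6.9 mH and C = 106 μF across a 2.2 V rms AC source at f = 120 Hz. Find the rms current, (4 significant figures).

ω = 2πf = 754.0 rad/s
X_L = ωL = 5.202 Ω
X_C = 1/(ωC) = 12.51 Ω
Parallel: admittances add. Y = 1/(jωL) + jωC
Y = (0 − j0.1123) S
|Y| = 0.1123 S → |Z| = 1/|Y| = 8.905 Ω, ∠Z = −∠Y = 90.00°
I = V/|Z| = 2.2/8.905 = 247.0 mA

247.0 mA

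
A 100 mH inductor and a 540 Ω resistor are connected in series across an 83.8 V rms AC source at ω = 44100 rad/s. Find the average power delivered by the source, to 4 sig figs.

X_L = ωL = 4410 Ω
Z = 540.0 + j4410 Ω
|Z| = √(540.0² + 4410²) = 4443 Ω
∠Z = arctan(4410/540.0) = 83.02°
I = V/|Z| = 18.86 mA
P = VI cos φ = 83.8 × 0.01886 × cos(83.02°) = 192.1 mW

192.1 mW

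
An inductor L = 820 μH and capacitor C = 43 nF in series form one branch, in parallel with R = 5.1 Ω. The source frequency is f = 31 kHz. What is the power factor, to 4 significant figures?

0.9921

ω = 2πf = 194800 rad/s
X_L = ωL = 159.7 Ω
X_C = 1/(ωC) = 119.4 Ω
Branch 1: Z₁ = R = 5.100 Ω
Branch 2 (series LC): Z₂ = j(X_L − X_C) = j40.32 Ω
Parallel: Z = Z₁Z₂/(Z₁+Z₂), |Z| = 5.060 Ω, ∠Z = 7.209°
cos φ = cos(7.209°) = 0.9921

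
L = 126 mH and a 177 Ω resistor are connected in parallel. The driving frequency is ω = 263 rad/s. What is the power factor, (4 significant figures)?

X_L = ωL = 33.14 Ω
Parallel: admittances add. Y = 1/R + 1/(jωL)
Y = (0.005650 − j0.03018) S
|Y| = 0.03070 S → |Z| = 1/|Y| = 32.57 Ω, ∠Z = −∠Y = 79.40°
cos φ = cos(79.40°) = 0.1840

0.1840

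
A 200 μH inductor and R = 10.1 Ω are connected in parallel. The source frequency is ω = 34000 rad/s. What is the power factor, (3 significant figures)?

0.558

X_L = ωL = 6.80 Ω
Parallel: admittances add. Y = 1/R + 1/(jωL)
Y = (0.0990 − j0.147) S
|Y| = 0.177 S → |Z| = 1/|Y| = 5.64 Ω, ∠Z = −∠Y = 56.0°
cos φ = cos(56.0°) = 0.558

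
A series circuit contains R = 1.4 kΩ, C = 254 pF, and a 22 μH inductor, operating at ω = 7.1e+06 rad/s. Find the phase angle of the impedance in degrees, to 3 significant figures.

X_L = ωL = 156 Ω
X_C = 1/(ωC) = 555 Ω
Net reactance X = X_L − X_C = -398 Ω
Z = 1400 − j398 Ω
|Z| = √(1400² + 398²) = 1460 Ω
∠Z = arctan(-398/1400) = -15.9°

-15.9°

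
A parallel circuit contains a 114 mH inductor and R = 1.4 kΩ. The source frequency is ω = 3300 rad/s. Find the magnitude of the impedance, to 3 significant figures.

363 Ω

X_L = ωL = 376 Ω
Parallel: admittances add. Y = 1/R + 1/(jωL)
Y = (0.000714 − j0.00266) S
|Y| = 0.00275 S → |Z| = 1/|Y| = 363 Ω, ∠Z = −∠Y = 75.0°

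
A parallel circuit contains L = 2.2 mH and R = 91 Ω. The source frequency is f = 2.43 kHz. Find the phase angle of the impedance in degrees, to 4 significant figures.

ω = 2πf = 15270 rad/s
X_L = ωL = 33.59 Ω
Parallel: admittances add. Y = 1/R + 1/(jωL)
Y = (0.01099 − j0.02977) S
|Y| = 0.03173 S → |Z| = 1/|Y| = 31.51 Ω, ∠Z = −∠Y = 69.74°

69.74°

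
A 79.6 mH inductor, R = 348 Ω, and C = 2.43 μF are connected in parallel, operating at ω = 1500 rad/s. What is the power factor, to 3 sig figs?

X_L = ωL = 119 Ω
X_C = 1/(ωC) = 274 Ω
Parallel: admittances add. Y = 1/R + 1/(jωL) + jωC
Y = (0.00287 − j0.00473) S
|Y| = 0.00553 S → |Z| = 1/|Y| = 181 Ω, ∠Z = −∠Y = 58.7°
cos φ = cos(58.7°) = 0.519

0.519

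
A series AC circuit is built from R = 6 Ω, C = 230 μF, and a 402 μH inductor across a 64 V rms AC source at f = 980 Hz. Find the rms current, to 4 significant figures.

ω = 2πf = 6158 rad/s
X_L = ωL = 2.475 Ω
X_C = 1/(ωC) = 0.7061 Ω
Net reactance X = X_L − X_C = 1.769 Ω
Z = 6.000 + j1.769 Ω
|Z| = √(6.000² + 1.769²) = 6.255 Ω
I = V/|Z| = 64/6.255 = 10.23 A

10.23 A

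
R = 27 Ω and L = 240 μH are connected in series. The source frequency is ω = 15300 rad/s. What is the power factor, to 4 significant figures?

X_L = ωL = 3.672 Ω
Z = 27.00 + j3.672 Ω
|Z| = √(27.00² + 3.672²) = 27.25 Ω
∠Z = arctan(3.672/27.00) = 7.745°
cos φ = cos(7.745°) = 0.9909

0.9909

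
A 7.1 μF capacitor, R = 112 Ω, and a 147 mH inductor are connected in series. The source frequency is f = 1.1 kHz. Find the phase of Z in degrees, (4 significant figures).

83.58°

ω = 2πf = 6912 rad/s
X_L = ωL = 1016 Ω
X_C = 1/(ωC) = 20.38 Ω
Net reactance X = X_L − X_C = 995.6 Ω
Z = 112.0 + j995.6 Ω
|Z| = √(112.0² + 995.6²) = 1002 Ω
∠Z = arctan(995.6/112.0) = 83.58°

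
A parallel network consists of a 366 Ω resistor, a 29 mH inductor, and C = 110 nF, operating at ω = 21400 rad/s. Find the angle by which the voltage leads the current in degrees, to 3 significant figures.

X_L = ωL = 621 Ω
X_C = 1/(ωC) = 425 Ω
Parallel: admittances add. Y = 1/R + 1/(jωL) + jωC
Y = (0.00273 + j0.000743) S
|Y| = 0.00283 S → |Z| = 1/|Y| = 353 Ω, ∠Z = −∠Y = -15.2°

-15.2°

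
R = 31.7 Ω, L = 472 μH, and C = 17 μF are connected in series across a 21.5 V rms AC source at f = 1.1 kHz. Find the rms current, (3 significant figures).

669 mA

ω = 2πf = 6912 rad/s
X_L = ωL = 3.26 Ω
X_C = 1/(ωC) = 8.51 Ω
Net reactance X = X_L − X_C = -5.25 Ω
Z = 31.7 − j5.25 Ω
|Z| = √(31.7² + 5.25²) = 32.1 Ω
I = V/|Z| = 21.5/32.1 = 669 mA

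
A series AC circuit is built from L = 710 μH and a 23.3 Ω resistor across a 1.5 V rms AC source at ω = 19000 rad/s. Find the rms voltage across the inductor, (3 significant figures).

X_L = ωL = 13.5 Ω
Z = 23.3 + j13.5 Ω
|Z| = √(23.3² + 13.5²) = 26.9 Ω
I = V/|Z| = 55.7 mA
V_L = I·|Z_L| = 0.0557 × 13.5 = 0.752 V

0.752 V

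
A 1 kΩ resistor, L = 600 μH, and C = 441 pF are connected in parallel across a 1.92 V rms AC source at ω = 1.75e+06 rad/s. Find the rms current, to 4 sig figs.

X_L = ωL = 1050 Ω
X_C = 1/(ωC) = 1296 Ω
Parallel: admittances add. Y = 1/R + 1/(jωL) + jωC
Y = (0.001000 − j0.0001806) S
|Y| = 0.001016 S → |Z| = 1/|Y| = 984.1 Ω, ∠Z = −∠Y = 10.24°
I = V/|Z| = 1.92/984.1 = 1.951 mA

1.951 mA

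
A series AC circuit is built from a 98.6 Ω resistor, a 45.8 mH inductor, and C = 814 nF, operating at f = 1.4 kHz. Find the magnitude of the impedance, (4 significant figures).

ω = 2πf = 8796 rad/s
X_L = ωL = 402.9 Ω
X_C = 1/(ωC) = 139.7 Ω
Net reactance X = X_L − X_C = 263.2 Ω
Z = 98.60 + j263.2 Ω
|Z| = √(98.60² + 263.2²) = 281.1 Ω

281.1 Ω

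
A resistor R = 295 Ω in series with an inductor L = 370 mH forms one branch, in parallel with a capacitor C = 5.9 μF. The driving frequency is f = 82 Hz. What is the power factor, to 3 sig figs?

ω = 2πf = 515.2 rad/s
X_L = ωL = 191 Ω
X_C = 1/(ωC) = 329 Ω
Branch 1 (R+jX_L): Z₁ = 295 + j191 Ω, |Z₁| = 351 Ω
Branch 2 (−jX_C): Z₂ = −j329 Ω
Parallel: Z = Z₁Z₂/(Z₁+Z₂), |Z| = 355 Ω, ∠Z = -32.0°
cos φ = cos(-32.0°) = 0.848

0.848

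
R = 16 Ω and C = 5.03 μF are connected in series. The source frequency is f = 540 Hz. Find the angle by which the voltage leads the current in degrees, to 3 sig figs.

-74.7°

ω = 2πf = 3393 rad/s
X_C = 1/(ωC) = 58.6 Ω
Z = 16.0 − j58.6 Ω
|Z| = √(16.0² + 58.6²) = 60.7 Ω
∠Z = arctan(-58.6/16.0) = -74.7°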